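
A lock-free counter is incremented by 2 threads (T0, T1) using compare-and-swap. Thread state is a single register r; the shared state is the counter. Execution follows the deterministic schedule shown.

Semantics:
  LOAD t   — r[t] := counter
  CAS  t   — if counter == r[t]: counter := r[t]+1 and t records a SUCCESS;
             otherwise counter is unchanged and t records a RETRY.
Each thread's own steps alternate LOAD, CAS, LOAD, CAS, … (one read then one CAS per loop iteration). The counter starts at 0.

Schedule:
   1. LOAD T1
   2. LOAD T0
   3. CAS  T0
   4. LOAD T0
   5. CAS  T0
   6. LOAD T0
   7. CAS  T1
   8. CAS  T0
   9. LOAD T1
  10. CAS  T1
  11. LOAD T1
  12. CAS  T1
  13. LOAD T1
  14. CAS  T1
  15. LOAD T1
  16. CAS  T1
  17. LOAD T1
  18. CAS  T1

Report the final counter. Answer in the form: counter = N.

counter = 8

step 1: T1 LOAD ⇒ load; ctr=0 reg=0
step 2: T0 LOAD ⇒ load; ctr=0 reg=0
step 3: T0 CAS ⇒ ok; ctr=1 reg=0
step 4: T0 LOAD ⇒ load; ctr=1 reg=1
step 5: T0 CAS ⇒ ok; ctr=2 reg=1
step 6: T0 LOAD ⇒ load; ctr=2 reg=2
step 7: T1 CAS ⇒ retry; ctr=2 reg=0
step 8: T0 CAS ⇒ ok; ctr=3 reg=2
step 9: T1 LOAD ⇒ load; ctr=3 reg=3
step 10: T1 CAS ⇒ ok; ctr=4 reg=3
step 11: T1 LOAD ⇒ load; ctr=4 reg=4
step 12: T1 CAS ⇒ ok; ctr=5 reg=4
step 13: T1 LOAD ⇒ load; ctr=5 reg=5
step 14: T1 CAS ⇒ ok; ctr=6 reg=5
step 15: T1 LOAD ⇒ load; ctr=6 reg=6
step 16: T1 CAS ⇒ ok; ctr=7 reg=6
step 17: T1 LOAD ⇒ load; ctr=7 reg=7
step 18: T1 CAS ⇒ ok; ctr=8 reg=7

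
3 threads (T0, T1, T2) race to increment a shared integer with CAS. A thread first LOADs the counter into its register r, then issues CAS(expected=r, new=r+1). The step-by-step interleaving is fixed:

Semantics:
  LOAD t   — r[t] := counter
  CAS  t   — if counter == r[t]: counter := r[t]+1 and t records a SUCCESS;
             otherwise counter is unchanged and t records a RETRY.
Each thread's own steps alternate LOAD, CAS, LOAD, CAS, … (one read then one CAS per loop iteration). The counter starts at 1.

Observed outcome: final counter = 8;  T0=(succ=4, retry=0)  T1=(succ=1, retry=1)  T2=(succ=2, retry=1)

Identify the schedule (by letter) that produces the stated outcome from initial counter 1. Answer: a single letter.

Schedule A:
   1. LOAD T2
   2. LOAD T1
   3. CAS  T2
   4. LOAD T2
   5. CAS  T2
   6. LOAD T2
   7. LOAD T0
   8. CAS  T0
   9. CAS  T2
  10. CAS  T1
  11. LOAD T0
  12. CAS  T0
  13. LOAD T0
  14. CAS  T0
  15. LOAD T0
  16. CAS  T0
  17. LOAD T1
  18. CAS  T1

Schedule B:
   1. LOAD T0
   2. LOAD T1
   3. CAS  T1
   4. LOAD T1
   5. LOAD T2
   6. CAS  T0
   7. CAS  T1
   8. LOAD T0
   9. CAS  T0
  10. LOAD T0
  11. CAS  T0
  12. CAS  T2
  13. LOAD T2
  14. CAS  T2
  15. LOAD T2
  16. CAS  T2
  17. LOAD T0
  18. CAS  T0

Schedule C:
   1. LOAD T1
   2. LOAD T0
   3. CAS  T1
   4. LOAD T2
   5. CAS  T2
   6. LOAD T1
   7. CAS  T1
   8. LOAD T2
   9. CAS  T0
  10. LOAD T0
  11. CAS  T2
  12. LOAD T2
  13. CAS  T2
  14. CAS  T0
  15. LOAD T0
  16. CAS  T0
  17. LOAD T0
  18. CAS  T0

Tracing schedule A:
[1] T2.load  rd  (counter 1, T2.r 1)
[2] T1.load  rd  (counter 1, T1.r 1)
[3] T2.cas  hit  (counter 2, T2.r 1)
[4] T2.load  rd  (counter 2, T2.r 2)
[5] T2.cas  hit  (counter 3, T2.r 2)
[6] T2.load  rd  (counter 3, T2.r 3)
[7] T0.load  rd  (counter 3, T0.r 3)
[8] T0.cas  hit  (counter 4, T0.r 3)
[9] T2.cas  miss  (counter 4, T2.r 3)
[10] T1.cas  miss  (counter 4, T1.r 1)
[11] T0.load  rd  (counter 4, T0.r 4)
[12] T0.cas  hit  (counter 5, T0.r 4)
[13] T0.load  rd  (counter 5, T0.r 5)
[14] T0.cas  hit  (counter 6, T0.r 5)
[15] T0.load  rd  (counter 6, T0.r 6)
[16] T0.cas  hit  (counter 7, T0.r 6)
[17] T1.load  rd  (counter 7, T1.r 7)
[18] T1.cas  hit  (counter 8, T1.r 7)

A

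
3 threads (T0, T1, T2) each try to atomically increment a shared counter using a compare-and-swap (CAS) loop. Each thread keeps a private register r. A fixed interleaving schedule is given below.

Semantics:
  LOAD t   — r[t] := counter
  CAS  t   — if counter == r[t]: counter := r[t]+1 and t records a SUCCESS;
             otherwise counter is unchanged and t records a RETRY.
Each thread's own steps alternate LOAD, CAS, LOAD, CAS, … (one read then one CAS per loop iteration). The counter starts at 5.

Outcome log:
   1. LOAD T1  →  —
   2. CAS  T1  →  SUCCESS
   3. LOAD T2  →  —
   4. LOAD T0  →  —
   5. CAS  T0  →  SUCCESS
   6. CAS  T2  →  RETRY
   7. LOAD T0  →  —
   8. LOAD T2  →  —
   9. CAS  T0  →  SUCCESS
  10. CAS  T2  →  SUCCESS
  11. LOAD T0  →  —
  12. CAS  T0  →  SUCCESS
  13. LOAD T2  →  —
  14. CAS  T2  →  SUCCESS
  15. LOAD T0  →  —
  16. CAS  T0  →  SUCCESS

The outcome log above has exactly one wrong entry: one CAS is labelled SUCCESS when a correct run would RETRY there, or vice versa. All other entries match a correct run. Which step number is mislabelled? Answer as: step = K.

step = 10

Correct run:
#1 T1 reads 5
#2 T1 CAS(5→6) writes; counter now 6
#3 T2 reads 6
#4 T0 reads 6
#5 T0 CAS(6→7) writes; counter now 7
#6 T2 CAS(6→7) fails; counter now 7
#7 T0 reads 7
#8 T2 reads 7
#9 T0 CAS(7→8) writes; counter now 8
#10 T2 CAS(7→8) fails; counter now 8
#11 T0 reads 8
#12 T0 CAS(8→9) writes; counter now 9
#13 T2 reads 9
#14 T2 CAS(9→10) writes; counter now 10
#15 T0 reads 10
#16 T0 CAS(10→11) writes; counter now 11
Log disagrees first at step 10.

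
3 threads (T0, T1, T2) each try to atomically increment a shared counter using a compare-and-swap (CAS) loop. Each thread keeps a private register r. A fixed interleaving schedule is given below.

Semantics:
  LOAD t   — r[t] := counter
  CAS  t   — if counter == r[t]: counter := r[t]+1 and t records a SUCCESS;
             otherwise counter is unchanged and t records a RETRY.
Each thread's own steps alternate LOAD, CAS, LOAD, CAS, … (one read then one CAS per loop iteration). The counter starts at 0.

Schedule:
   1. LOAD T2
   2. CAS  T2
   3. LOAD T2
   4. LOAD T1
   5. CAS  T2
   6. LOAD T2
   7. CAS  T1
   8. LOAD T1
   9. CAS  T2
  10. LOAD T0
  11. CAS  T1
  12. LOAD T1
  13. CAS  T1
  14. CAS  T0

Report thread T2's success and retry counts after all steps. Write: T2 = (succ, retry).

T2 = (3, 0)

1. LOAD T2 → mem=0 r[T2]=0 [LOAD]
2. CAS T2 → mem=1 r[T2]=0 [OK]
3. LOAD T2 → mem=1 r[T2]=1 [LOAD]
4. LOAD T1 → mem=1 r[T1]=1 [LOAD]
5. CAS T2 → mem=2 r[T2]=1 [OK]
6. LOAD T2 → mem=2 r[T2]=2 [LOAD]
7. CAS T1 → mem=2 r[T1]=1 [RETRY]
8. LOAD T1 → mem=2 r[T1]=2 [LOAD]
9. CAS T2 → mem=3 r[T2]=2 [OK]
10. LOAD T0 → mem=3 r[T0]=3 [LOAD]
11. CAS T1 → mem=3 r[T1]=2 [RETRY]
12. LOAD T1 → mem=3 r[T1]=3 [LOAD]
13. CAS T1 → mem=4 r[T1]=3 [OK]
14. CAS T0 → mem=4 r[T0]=3 [RETRY]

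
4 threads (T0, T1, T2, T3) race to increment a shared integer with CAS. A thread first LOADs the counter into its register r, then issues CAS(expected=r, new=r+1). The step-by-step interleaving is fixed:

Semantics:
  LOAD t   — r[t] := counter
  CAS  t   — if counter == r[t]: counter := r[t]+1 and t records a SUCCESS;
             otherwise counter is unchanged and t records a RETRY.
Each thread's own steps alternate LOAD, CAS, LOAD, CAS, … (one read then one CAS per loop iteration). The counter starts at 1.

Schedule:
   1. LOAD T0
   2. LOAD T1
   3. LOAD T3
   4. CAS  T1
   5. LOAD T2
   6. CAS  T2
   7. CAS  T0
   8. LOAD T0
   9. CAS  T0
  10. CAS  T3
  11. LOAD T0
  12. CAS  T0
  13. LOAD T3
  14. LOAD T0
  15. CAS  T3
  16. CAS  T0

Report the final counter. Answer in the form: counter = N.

counter = 6

#1 T0 reads 1
#2 T1 reads 1
#3 T3 reads 1
#4 T1 CAS(1→2) writes; counter now 2
#5 T2 reads 2
#6 T2 CAS(2→3) writes; counter now 3
#7 T0 CAS(1→2) fails; counter now 3
#8 T0 reads 3
#9 T0 CAS(3→4) writes; counter now 4
#10 T3 CAS(1→2) fails; counter now 4
#11 T0 reads 4
#12 T0 CAS(4→5) writes; counter now 5
#13 T3 reads 5
#14 T0 reads 5
#15 T3 CAS(5→6) writes; counter now 6
#16 T0 CAS(5→6) fails; counter now 6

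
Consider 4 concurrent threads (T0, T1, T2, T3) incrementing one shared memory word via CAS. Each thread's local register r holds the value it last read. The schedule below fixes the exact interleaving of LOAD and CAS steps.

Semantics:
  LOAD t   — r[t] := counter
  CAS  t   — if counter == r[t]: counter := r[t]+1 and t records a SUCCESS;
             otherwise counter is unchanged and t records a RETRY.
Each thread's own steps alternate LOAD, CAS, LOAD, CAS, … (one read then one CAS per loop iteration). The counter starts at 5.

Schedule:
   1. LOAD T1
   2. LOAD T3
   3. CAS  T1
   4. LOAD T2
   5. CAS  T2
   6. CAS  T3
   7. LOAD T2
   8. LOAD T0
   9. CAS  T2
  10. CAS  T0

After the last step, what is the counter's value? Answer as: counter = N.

counter = 8

T1 LOAD — after: cnt=5, r=5 — load
T3 LOAD — after: cnt=5, r=5 — load
T1 CAS — after: cnt=6, r=5 — ok
T2 LOAD — after: cnt=6, r=6 — load
T2 CAS — after: cnt=7, r=6 — ok
T3 CAS — after: cnt=7, r=5 — retry
T2 LOAD — after: cnt=7, r=7 — load
T0 LOAD — after: cnt=7, r=7 — load
T2 CAS — after: cnt=8, r=7 — ok
T0 CAS — after: cnt=8, r=7 — retry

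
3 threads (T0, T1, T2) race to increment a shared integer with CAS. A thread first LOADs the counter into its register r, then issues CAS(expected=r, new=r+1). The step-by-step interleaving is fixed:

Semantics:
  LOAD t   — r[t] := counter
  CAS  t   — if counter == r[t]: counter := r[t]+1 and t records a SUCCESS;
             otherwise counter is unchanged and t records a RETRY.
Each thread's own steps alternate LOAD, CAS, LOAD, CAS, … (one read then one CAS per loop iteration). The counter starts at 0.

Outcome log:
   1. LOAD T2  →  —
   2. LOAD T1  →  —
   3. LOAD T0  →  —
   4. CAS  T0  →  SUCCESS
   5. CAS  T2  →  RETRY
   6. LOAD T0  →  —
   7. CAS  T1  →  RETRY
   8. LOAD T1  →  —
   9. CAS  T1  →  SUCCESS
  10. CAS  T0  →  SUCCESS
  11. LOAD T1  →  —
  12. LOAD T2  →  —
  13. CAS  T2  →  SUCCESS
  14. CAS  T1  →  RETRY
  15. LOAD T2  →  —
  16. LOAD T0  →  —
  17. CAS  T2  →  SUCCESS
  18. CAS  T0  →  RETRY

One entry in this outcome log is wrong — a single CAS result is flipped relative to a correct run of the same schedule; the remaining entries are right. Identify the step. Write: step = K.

Reference trace:
   1) LOAD T2:  M=0  r_T2=0
   2) LOAD T1:  M=0  r_T1=0
   3) LOAD T0:  M=0  r_T0=0
   4) CAS  T0:  M=1  r_T0=0 ✓
   5) CAS  T2:  M=1  r_T2=0 ✗
   6) LOAD T0:  M=1  r_T0=1
   7) CAS  T1:  M=1  r_T1=0 ✗
   8) LOAD T1:  M=1  r_T1=1
   9) CAS  T1:  M=2  r_T1=1 ✓
  10) CAS  T0:  M=2  r_T0=1 ✗
  11) LOAD T1:  M=2  r_T1=2
  12) LOAD T2:  M=2  r_T2=2
  13) CAS  T2:  M=3  r_T2=2 ✓
  14) CAS  T1:  M=3  r_T1=2 ✗
  15) LOAD T2:  M=3  r_T2=3
  16) LOAD T0:  M=3  r_T0=3
  17) CAS  T2:  M=4  r_T2=3 ✓
  18) CAS  T0:  M=4  r_T0=3 ✗
Log disagrees first at step 10.

step = 10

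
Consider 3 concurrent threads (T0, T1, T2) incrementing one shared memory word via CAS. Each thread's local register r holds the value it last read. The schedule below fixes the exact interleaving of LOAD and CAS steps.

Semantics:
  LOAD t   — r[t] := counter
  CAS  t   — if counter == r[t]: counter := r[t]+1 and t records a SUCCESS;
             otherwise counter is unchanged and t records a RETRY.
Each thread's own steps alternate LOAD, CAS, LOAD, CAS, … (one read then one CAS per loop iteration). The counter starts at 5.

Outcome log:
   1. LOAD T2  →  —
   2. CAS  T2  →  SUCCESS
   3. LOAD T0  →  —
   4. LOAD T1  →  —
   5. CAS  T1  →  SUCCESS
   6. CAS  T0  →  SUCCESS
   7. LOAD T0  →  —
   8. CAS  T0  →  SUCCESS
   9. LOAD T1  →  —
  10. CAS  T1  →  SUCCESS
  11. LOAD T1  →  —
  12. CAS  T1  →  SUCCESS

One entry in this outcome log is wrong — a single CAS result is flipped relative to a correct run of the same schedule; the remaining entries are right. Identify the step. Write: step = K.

step = 6

Reference trace:
[1] T2.load  rd  (counter 5, T2.r 5)
[2] T2.cas  hit  (counter 6, T2.r 5)
[3] T0.load  rd  (counter 6, T0.r 6)
[4] T1.load  rd  (counter 6, T1.r 6)
[5] T1.cas  hit  (counter 7, T1.r 6)
[6] T0.cas  miss  (counter 7, T0.r 6)
[7] T0.load  rd  (counter 7, T0.r 7)
[8] T0.cas  hit  (counter 8, T0.r 7)
[9] T1.load  rd  (counter 8, T1.r 8)
[10] T1.cas  hit  (counter 9, T1.r 8)
[11] T1.load  rd  (counter 9, T1.r 9)
[12] T1.cas  hit  (counter 10, T1.r 9)
Flip is step 6.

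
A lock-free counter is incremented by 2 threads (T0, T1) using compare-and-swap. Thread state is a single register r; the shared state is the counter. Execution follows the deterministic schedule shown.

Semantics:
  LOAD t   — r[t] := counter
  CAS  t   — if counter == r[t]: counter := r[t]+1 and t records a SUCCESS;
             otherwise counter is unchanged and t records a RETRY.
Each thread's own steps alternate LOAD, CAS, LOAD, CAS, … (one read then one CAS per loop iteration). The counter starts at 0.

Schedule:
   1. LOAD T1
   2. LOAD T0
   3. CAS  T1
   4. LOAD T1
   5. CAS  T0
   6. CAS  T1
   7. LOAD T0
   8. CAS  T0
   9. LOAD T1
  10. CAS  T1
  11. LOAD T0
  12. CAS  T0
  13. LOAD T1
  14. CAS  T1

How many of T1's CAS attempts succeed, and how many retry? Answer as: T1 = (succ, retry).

T1 = (4, 0)

step 1: T1 LOAD ⇒ load; ctr=0 reg=0
step 2: T0 LOAD ⇒ load; ctr=0 reg=0
step 3: T1 CAS ⇒ ok; ctr=1 reg=0
step 4: T1 LOAD ⇒ load; ctr=1 reg=1
step 5: T0 CAS ⇒ retry; ctr=1 reg=0
step 6: T1 CAS ⇒ ok; ctr=2 reg=1
step 7: T0 LOAD ⇒ load; ctr=2 reg=2
step 8: T0 CAS ⇒ ok; ctr=3 reg=2
step 9: T1 LOAD ⇒ load; ctr=3 reg=3
step 10: T1 CAS ⇒ ok; ctr=4 reg=3
step 11: T0 LOAD ⇒ load; ctr=4 reg=4
step 12: T0 CAS ⇒ ok; ctr=5 reg=4
step 13: T1 LOAD ⇒ load; ctr=5 reg=5
step 14: T1 CAS ⇒ ok; ctr=6 reg=5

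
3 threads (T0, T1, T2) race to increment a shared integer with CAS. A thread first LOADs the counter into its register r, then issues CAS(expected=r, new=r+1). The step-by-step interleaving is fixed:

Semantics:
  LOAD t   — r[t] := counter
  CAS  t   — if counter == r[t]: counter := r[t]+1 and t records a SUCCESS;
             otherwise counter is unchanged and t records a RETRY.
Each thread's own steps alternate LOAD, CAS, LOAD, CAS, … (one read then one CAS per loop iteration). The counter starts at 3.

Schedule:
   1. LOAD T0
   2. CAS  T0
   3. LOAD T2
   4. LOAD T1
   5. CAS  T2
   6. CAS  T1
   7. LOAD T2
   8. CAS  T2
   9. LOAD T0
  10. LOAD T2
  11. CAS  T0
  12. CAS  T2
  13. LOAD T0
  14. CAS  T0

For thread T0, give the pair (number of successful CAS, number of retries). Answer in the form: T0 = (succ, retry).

T0 = (3, 0)

[1] T0.load  rd  (counter 3, T0.r 3)
[2] T0.cas  hit  (counter 4, T0.r 3)
[3] T2.load  rd  (counter 4, T2.r 4)
[4] T1.load  rd  (counter 4, T1.r 4)
[5] T2.cas  hit  (counter 5, T2.r 4)
[6] T1.cas  miss  (counter 5, T1.r 4)
[7] T2.load  rd  (counter 5, T2.r 5)
[8] T2.cas  hit  (counter 6, T2.r 5)
[9] T0.load  rd  (counter 6, T0.r 6)
[10] T2.load  rd  (counter 6, T2.r 6)
[11] T0.cas  hit  (counter 7, T0.r 6)
[12] T2.cas  miss  (counter 7, T2.r 6)
[13] T0.load  rd  (counter 7, T0.r 7)
[14] T0.cas  hit  (counter 8, T0.r 7)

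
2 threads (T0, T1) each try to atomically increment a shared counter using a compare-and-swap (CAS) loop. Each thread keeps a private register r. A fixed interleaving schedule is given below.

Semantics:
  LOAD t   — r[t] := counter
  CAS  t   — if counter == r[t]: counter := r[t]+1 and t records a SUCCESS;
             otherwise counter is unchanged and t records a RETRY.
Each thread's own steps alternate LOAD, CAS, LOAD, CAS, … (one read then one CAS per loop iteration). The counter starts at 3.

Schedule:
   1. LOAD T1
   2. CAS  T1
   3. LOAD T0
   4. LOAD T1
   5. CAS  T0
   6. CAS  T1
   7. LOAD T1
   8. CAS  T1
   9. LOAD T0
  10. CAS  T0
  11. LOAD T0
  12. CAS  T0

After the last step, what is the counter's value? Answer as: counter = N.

counter = 8

[1] T1.load  rd  (counter 3, T1.r 3)
[2] T1.cas  hit  (counter 4, T1.r 3)
[3] T0.load  rd  (counter 4, T0.r 4)
[4] T1.load  rd  (counter 4, T1.r 4)
[5] T0.cas  hit  (counter 5, T0.r 4)
[6] T1.cas  miss  (counter 5, T1.r 4)
[7] T1.load  rd  (counter 5, T1.r 5)
[8] T1.cas  hit  (counter 6, T1.r 5)
[9] T0.load  rd  (counter 6, T0.r 6)
[10] T0.cas  hit  (counter 7, T0.r 6)
[11] T0.load  rd  (counter 7, T0.r 7)
[12] T0.cas  hit  (counter 8, T0.r 7)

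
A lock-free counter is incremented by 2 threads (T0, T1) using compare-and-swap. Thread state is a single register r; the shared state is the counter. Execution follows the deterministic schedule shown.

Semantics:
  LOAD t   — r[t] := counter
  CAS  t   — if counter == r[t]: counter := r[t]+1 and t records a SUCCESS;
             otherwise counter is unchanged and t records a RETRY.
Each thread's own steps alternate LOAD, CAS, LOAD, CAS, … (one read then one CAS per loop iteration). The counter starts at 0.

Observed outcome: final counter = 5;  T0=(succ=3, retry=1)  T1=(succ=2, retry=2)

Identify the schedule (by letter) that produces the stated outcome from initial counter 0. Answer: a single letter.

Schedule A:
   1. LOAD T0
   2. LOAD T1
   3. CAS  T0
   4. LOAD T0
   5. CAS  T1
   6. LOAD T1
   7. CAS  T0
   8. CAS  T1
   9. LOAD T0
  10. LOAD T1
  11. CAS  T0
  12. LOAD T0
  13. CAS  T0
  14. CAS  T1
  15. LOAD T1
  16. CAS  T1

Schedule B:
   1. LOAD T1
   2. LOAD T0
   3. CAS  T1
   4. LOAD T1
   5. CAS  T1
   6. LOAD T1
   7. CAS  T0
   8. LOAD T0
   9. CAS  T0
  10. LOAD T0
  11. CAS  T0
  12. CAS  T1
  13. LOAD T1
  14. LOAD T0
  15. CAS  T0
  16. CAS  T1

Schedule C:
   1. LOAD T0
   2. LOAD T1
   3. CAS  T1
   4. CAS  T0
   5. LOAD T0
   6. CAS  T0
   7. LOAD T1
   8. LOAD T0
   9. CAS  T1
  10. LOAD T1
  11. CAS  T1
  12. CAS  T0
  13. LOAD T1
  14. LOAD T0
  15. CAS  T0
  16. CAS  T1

B

Tracing schedule B:
1. LOAD T1 → mem=0 r[T1]=0 [LOAD]
2. LOAD T0 → mem=0 r[T0]=0 [LOAD]
3. CAS T1 → mem=1 r[T1]=0 [OK]
4. LOAD T1 → mem=1 r[T1]=1 [LOAD]
5. CAS T1 → mem=2 r[T1]=1 [OK]
6. LOAD T1 → mem=2 r[T1]=2 [LOAD]
7. CAS T0 → mem=2 r[T0]=0 [RETRY]
8. LOAD T0 → mem=2 r[T0]=2 [LOAD]
9. CAS T0 → mem=3 r[T0]=2 [OK]
10. LOAD T0 → mem=3 r[T0]=3 [LOAD]
11. CAS T0 → mem=4 r[T0]=3 [OK]
12. CAS T1 → mem=4 r[T1]=2 [RETRY]
13. LOAD T1 → mem=4 r[T1]=4 [LOAD]
14. LOAD T0 → mem=4 r[T0]=4 [LOAD]
15. CAS T0 → mem=5 r[T0]=4 [OK]
16. CAS T1 → mem=5 r[T1]=4 [RETRY]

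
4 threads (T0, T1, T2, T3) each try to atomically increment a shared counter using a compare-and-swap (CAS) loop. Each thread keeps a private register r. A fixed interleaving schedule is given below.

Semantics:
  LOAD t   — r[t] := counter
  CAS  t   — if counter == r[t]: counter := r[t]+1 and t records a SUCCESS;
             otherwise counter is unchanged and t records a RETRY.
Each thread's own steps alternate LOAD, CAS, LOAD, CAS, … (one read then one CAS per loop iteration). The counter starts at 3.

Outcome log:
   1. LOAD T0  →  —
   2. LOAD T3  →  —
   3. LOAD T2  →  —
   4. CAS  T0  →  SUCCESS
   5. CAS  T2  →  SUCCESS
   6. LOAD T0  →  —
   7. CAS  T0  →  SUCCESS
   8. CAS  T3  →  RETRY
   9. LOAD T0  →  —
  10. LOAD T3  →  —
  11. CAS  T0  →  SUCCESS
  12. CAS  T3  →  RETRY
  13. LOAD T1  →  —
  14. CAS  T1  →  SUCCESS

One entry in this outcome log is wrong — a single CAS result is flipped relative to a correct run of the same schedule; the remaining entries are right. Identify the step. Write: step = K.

step = 5

Correct run:
T0 LOAD — after: cnt=3, r=3 — load
T3 LOAD — after: cnt=3, r=3 — load
T2 LOAD — after: cnt=3, r=3 — load
T0 CAS — after: cnt=4, r=3 — ok
T2 CAS — after: cnt=4, r=3 — retry
T0 LOAD — after: cnt=4, r=4 — load
T0 CAS — after: cnt=5, r=4 — ok
T3 CAS — after: cnt=5, r=3 — retry
T0 LOAD — after: cnt=5, r=5 — load
T3 LOAD — after: cnt=5, r=5 — load
T0 CAS — after: cnt=6, r=5 — ok
T3 CAS — after: cnt=6, r=5 — retry
T1 LOAD — after: cnt=6, r=6 — load
T1 CAS — after: cnt=7, r=6 — ok
Flip is step 5.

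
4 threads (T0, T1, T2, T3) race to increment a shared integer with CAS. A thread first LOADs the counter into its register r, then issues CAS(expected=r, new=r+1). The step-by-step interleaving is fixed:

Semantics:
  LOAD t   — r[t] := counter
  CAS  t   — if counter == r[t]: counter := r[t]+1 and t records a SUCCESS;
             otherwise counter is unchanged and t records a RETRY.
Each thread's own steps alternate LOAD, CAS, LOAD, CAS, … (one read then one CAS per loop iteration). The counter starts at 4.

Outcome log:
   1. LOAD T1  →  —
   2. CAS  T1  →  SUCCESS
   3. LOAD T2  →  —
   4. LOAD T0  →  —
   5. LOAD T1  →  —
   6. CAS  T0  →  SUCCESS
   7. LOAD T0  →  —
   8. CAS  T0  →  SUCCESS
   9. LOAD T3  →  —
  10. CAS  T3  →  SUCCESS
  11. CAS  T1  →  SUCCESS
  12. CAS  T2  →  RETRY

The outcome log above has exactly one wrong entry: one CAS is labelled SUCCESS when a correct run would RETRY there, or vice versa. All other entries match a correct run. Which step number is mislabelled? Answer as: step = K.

Re-executing:
1. LOAD T1 → mem=4 r[T1]=4 [LOAD]
2. CAS T1 → mem=5 r[T1]=4 [OK]
3. LOAD T2 → mem=5 r[T2]=5 [LOAD]
4. LOAD T0 → mem=5 r[T0]=5 [LOAD]
5. LOAD T1 → mem=5 r[T1]=5 [LOAD]
6. CAS T0 → mem=6 r[T0]=5 [OK]
7. LOAD T0 → mem=6 r[T0]=6 [LOAD]
8. CAS T0 → mem=7 r[T0]=6 [OK]
9. LOAD T3 → mem=7 r[T3]=7 [LOAD]
10. CAS T3 → mem=8 r[T3]=7 [OK]
11. CAS T1 → mem=8 r[T1]=5 [RETRY]
12. CAS T2 → mem=8 r[T2]=5 [RETRY]
Flip is step 11.

step = 11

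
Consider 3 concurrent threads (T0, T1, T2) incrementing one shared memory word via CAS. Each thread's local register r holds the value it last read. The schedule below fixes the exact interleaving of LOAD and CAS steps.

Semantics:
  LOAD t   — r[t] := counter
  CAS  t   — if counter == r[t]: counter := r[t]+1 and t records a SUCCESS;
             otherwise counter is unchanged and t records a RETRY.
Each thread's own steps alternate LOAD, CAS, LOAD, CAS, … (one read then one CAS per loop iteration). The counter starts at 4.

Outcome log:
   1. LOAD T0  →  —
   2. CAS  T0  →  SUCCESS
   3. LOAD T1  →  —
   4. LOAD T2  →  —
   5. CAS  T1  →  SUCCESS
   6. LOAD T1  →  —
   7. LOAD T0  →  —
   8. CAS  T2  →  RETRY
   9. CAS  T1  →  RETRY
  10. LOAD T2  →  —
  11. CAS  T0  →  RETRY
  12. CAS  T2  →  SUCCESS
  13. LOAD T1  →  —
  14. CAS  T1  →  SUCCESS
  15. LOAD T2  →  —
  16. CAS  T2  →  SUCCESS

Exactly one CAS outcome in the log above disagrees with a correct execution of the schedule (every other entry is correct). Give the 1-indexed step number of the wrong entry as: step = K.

step = 9

Correct run:
[1] T0.load  rd  (counter 4, T0.r 4)
[2] T0.cas  hit  (counter 5, T0.r 4)
[3] T1.load  rd  (counter 5, T1.r 5)
[4] T2.load  rd  (counter 5, T2.r 5)
[5] T1.cas  hit  (counter 6, T1.r 5)
[6] T1.load  rd  (counter 6, T1.r 6)
[7] T0.load  rd  (counter 6, T0.r 6)
[8] T2.cas  miss  (counter 6, T2.r 5)
[9] T1.cas  hit  (counter 7, T1.r 6)
[10] T2.load  rd  (counter 7, T2.r 7)
[11] T0.cas  miss  (counter 7, T0.r 6)
[12] T2.cas  hit  (counter 8, T2.r 7)
[13] T1.load  rd  (counter 8, T1.r 8)
[14] T1.cas  hit  (counter 9, T1.r 8)
[15] T2.load  rd  (counter 9, T2.r 9)
[16] T2.cas  hit  (counter 10, T2.r 9)
Mismatch at 9.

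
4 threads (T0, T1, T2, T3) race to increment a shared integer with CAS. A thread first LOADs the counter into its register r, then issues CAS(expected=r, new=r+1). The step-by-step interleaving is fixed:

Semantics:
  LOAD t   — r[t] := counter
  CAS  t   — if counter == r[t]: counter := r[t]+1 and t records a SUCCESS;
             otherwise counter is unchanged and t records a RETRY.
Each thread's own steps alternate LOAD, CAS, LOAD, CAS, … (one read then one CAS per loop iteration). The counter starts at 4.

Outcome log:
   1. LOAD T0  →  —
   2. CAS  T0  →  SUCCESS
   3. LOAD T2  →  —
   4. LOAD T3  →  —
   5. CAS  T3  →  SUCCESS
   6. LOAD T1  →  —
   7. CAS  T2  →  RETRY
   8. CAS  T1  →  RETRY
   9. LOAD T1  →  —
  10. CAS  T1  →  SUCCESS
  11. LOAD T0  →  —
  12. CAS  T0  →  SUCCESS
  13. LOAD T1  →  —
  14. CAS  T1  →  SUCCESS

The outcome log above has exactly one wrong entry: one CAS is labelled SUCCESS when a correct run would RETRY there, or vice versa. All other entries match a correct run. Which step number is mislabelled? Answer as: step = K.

step = 8

Re-executing:
[1] T0.load  rd  (counter 4, T0.r 4)
[2] T0.cas  hit  (counter 5, T0.r 4)
[3] T2.load  rd  (counter 5, T2.r 5)
[4] T3.load  rd  (counter 5, T3.r 5)
[5] T3.cas  hit  (counter 6, T3.r 5)
[6] T1.load  rd  (counter 6, T1.r 6)
[7] T2.cas  miss  (counter 6, T2.r 5)
[8] T1.cas  hit  (counter 7, T1.r 6)
[9] T1.load  rd  (counter 7, T1.r 7)
[10] T1.cas  hit  (counter 8, T1.r 7)
[11] T0.load  rd  (counter 8, T0.r 8)
[12] T0.cas  hit  (counter 9, T0.r 8)
[13] T1.load  rd  (counter 9, T1.r 9)
[14] T1.cas  hit  (counter 10, T1.r 9)
Mismatch at 8.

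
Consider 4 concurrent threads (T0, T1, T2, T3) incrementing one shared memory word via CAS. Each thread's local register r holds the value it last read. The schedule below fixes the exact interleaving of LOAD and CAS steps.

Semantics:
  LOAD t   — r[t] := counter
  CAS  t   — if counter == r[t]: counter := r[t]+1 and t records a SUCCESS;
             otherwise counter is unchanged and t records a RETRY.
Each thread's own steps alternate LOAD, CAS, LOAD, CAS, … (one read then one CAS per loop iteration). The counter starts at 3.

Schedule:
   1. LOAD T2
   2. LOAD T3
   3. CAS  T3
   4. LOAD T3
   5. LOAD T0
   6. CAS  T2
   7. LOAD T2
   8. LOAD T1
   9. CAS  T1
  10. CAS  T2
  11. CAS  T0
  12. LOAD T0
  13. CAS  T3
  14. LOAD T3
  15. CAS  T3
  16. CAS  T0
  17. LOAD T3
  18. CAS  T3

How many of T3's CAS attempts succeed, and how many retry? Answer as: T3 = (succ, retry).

   1) LOAD T2:  M=3  r_T2=3
   2) LOAD T3:  M=3  r_T3=3
   3) CAS  T3:  M=4  r_T3=3 ✓
   4) LOAD T3:  M=4  r_T3=4
   5) LOAD T0:  M=4  r_T0=4
   6) CAS  T2:  M=4  r_T2=3 ✗
   7) LOAD T2:  M=4  r_T2=4
   8) LOAD T1:  M=4  r_T1=4
   9) CAS  T1:  M=5  r_T1=4 ✓
  10) CAS  T2:  M=5  r_T2=4 ✗
  11) CAS  T0:  M=5  r_T0=4 ✗
  12) LOAD T0:  M=5  r_T0=5
  13) CAS  T3:  M=5  r_T3=4 ✗
  14) LOAD T3:  M=5  r_T3=5
  15) CAS  T3:  M=6  r_T3=5 ✓
  16) CAS  T0:  M=6  r_T0=5 ✗
  17) LOAD T3:  M=6  r_T3=6
  18) CAS  T3:  M=7  r_T3=6 ✓

T3 = (3, 1)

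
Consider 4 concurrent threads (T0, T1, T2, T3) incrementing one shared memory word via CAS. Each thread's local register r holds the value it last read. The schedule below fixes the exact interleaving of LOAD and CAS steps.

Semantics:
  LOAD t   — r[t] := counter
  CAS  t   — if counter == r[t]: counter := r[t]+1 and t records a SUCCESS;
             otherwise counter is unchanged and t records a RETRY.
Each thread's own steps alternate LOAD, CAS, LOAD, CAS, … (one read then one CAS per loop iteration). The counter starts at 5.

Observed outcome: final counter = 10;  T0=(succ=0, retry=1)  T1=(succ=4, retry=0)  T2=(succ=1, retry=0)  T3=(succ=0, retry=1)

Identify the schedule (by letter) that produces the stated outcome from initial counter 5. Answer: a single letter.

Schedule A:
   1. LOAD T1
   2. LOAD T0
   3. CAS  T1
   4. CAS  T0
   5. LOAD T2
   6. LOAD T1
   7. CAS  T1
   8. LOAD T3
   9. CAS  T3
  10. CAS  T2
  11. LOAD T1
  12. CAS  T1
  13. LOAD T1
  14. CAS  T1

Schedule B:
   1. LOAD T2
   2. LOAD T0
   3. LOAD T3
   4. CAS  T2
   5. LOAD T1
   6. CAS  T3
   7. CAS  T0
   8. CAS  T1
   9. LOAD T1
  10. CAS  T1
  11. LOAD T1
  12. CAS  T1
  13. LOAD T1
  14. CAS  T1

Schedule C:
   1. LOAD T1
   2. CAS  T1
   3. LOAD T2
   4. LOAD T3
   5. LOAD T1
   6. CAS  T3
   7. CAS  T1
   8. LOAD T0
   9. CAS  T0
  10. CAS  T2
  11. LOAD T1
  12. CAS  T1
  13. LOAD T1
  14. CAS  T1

B

Tracing schedule B:
[1] T2.load  rd  (counter 5, T2.r 5)
[2] T0.load  rd  (counter 5, T0.r 5)
[3] T3.load  rd  (counter 5, T3.r 5)
[4] T2.cas  hit  (counter 6, T2.r 5)
[5] T1.load  rd  (counter 6, T1.r 6)
[6] T3.cas  miss  (counter 6, T3.r 5)
[7] T0.cas  miss  (counter 6, T0.r 5)
[8] T1.cas  hit  (counter 7, T1.r 6)
[9] T1.load  rd  (counter 7, T1.r 7)
[10] T1.cas  hit  (counter 8, T1.r 7)
[11] T1.load  rd  (counter 8, T1.r 8)
[12] T1.cas  hit  (counter 9, T1.r 8)
[13] T1.load  rd  (counter 9, T1.r 9)
[14] T1.cas  hit  (counter 10, T1.r 9)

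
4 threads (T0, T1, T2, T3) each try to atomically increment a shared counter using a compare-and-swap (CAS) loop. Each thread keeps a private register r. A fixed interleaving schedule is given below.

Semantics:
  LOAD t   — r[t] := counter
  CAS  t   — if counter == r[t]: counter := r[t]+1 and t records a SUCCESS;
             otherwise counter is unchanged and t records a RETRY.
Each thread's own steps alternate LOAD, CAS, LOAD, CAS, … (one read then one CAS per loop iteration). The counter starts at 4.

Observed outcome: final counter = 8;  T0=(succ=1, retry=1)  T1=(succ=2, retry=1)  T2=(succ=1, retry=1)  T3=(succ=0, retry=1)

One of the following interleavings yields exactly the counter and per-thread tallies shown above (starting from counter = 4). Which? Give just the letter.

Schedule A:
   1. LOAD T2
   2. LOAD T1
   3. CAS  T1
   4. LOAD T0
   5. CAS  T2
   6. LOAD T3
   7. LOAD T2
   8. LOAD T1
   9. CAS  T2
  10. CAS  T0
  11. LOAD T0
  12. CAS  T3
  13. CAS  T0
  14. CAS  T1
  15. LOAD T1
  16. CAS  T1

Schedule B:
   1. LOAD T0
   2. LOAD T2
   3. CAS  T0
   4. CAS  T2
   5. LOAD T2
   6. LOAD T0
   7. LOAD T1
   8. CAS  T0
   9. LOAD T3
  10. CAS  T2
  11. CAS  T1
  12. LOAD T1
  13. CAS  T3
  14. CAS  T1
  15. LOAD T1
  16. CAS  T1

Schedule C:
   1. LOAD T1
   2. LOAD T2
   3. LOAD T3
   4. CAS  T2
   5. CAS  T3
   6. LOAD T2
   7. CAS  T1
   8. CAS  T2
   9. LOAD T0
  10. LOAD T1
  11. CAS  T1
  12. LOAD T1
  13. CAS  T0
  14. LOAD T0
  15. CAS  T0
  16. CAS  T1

A

Run A:
#1 T2 reads 4
#2 T1 reads 4
#3 T1 CAS(4→5) writes; counter now 5
#4 T0 reads 5
#5 T2 CAS(4→5) fails; counter now 5
#6 T3 reads 5
#7 T2 reads 5
#8 T1 reads 5
#9 T2 CAS(5→6) writes; counter now 6
#10 T0 CAS(5→6) fails; counter now 6
#11 T0 reads 6
#12 T3 CAS(5→6) fails; counter now 6
#13 T0 CAS(6→7) writes; counter now 7
#14 T1 CAS(5→6) fails; counter now 7
#15 T1 reads 7
#16 T1 CAS(7→8) writes; counter now 8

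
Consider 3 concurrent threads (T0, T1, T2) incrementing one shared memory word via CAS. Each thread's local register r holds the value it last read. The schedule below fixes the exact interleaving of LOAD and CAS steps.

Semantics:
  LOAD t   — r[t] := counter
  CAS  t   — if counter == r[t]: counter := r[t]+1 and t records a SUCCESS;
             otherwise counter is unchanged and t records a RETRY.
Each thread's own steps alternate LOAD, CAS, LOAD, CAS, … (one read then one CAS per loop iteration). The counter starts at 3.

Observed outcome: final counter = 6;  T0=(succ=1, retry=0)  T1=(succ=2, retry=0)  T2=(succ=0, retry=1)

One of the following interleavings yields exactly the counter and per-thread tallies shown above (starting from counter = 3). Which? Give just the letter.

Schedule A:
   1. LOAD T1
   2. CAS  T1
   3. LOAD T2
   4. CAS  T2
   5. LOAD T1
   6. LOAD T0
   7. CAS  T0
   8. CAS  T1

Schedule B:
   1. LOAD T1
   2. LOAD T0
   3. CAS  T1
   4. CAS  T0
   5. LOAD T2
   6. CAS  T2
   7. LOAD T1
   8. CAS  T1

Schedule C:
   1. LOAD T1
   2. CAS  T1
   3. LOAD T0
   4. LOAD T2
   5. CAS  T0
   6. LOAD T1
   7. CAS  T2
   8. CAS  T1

C

Tracing schedule C:
[1] T1.load  rd  (counter 3, T1.r 3)
[2] T1.cas  hit  (counter 4, T1.r 3)
[3] T0.load  rd  (counter 4, T0.r 4)
[4] T2.load  rd  (counter 4, T2.r 4)
[5] T0.cas  hit  (counter 5, T0.r 4)
[6] T1.load  rd  (counter 5, T1.r 5)
[7] T2.cas  miss  (counter 5, T2.r 4)
[8] T1.cas  hit  (counter 6, T1.r 5)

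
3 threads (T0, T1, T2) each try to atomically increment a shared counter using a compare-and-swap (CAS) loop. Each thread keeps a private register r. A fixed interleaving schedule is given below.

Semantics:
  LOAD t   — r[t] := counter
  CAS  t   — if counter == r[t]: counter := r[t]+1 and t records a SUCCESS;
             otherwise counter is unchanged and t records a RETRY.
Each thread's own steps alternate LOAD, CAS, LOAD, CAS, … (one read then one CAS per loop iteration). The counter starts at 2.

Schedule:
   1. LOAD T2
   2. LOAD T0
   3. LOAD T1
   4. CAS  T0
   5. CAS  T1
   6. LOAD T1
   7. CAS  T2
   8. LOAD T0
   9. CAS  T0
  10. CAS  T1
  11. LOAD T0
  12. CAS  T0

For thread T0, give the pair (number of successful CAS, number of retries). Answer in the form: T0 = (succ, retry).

T0 = (3, 0)

1. LOAD T2 → mem=2 r[T2]=2 [LOAD]
2. LOAD T0 → mem=2 r[T0]=2 [LOAD]
3. LOAD T1 → mem=2 r[T1]=2 [LOAD]
4. CAS T0 → mem=3 r[T0]=2 [OK]
5. CAS T1 → mem=3 r[T1]=2 [RETRY]
6. LOAD T1 → mem=3 r[T1]=3 [LOAD]
7. CAS T2 → mem=3 r[T2]=2 [RETRY]
8. LOAD T0 → mem=3 r[T0]=3 [LOAD]
9. CAS T0 → mem=4 r[T0]=3 [OK]
10. CAS T1 → mem=4 r[T1]=3 [RETRY]
11. LOAD T0 → mem=4 r[T0]=4 [LOAD]
12. CAS T0 → mem=5 r[T0]=4 [OK]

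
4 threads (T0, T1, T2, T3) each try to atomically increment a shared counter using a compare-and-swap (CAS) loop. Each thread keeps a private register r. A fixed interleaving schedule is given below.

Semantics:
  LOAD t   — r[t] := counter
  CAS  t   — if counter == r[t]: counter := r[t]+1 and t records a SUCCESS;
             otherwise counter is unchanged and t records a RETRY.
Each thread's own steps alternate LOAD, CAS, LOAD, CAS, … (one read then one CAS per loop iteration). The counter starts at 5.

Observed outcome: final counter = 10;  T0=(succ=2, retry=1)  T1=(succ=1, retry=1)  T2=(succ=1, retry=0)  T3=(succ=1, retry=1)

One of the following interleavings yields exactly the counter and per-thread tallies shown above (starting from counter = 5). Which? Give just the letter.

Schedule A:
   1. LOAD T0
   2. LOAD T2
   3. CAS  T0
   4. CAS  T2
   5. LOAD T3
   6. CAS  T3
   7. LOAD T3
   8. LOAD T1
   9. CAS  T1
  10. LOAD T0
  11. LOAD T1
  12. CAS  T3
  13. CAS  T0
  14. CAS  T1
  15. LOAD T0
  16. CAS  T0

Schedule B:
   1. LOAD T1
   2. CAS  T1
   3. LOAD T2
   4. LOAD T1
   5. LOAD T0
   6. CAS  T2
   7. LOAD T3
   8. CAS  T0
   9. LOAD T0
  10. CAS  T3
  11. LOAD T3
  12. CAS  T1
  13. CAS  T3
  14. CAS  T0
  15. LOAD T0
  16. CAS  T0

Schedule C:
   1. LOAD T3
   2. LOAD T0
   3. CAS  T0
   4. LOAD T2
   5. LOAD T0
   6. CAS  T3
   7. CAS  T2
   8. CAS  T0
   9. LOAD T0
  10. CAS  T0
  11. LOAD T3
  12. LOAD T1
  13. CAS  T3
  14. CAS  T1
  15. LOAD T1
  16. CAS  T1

C

Run C:
   1) LOAD T3:  M=5  r_T3=5
   2) LOAD T0:  M=5  r_T0=5
   3) CAS  T0:  M=6  r_T0=5 ✓
   4) LOAD T2:  M=6  r_T2=6
   5) LOAD T0:  M=6  r_T0=6
   6) CAS  T3:  M=6  r_T3=5 ✗
   7) CAS  T2:  M=7  r_T2=6 ✓
   8) CAS  T0:  M=7  r_T0=6 ✗
   9) LOAD T0:  M=7  r_T0=7
  10) CAS  T0:  M=8  r_T0=7 ✓
  11) LOAD T3:  M=8  r_T3=8
  12) LOAD T1:  M=8  r_T1=8
  13) CAS  T3:  M=9  r_T3=8 ✓
  14) CAS  T1:  M=9  r_T1=8 ✗
  15) LOAD T1:  M=9  r_T1=9
  16) CAS  T1:  M=10  r_T1=9 ✓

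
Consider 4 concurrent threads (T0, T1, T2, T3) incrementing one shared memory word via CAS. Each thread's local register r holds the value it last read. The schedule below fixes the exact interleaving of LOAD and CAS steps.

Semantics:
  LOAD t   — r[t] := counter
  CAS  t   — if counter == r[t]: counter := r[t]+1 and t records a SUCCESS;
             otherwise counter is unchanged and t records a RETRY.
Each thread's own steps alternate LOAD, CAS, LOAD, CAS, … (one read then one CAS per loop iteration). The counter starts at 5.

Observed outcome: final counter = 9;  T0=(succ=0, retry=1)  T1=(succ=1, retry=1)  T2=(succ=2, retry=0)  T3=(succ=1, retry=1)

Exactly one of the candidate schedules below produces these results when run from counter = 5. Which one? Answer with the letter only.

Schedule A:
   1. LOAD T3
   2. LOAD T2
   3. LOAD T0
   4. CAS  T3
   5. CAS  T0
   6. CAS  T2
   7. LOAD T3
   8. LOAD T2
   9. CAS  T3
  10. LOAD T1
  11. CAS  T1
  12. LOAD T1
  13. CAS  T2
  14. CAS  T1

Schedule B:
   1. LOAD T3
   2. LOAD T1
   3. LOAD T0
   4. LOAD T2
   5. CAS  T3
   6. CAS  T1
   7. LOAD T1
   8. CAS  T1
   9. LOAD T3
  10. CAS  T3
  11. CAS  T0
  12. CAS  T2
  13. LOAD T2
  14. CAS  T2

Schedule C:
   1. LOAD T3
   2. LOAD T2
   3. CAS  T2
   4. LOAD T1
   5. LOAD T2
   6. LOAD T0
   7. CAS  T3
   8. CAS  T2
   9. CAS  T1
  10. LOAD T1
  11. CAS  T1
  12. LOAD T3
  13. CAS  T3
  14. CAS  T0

C

Simulating candidate C:
1. LOAD T3 → mem=5 r[T3]=5 [LOAD]
2. LOAD T2 → mem=5 r[T2]=5 [LOAD]
3. CAS T2 → mem=6 r[T2]=5 [OK]
4. LOAD T1 → mem=6 r[T1]=6 [LOAD]
5. LOAD T2 → mem=6 r[T2]=6 [LOAD]
6. LOAD T0 → mem=6 r[T0]=6 [LOAD]
7. CAS T3 → mem=6 r[T3]=5 [RETRY]
8. CAS T2 → mem=7 r[T2]=6 [OK]
9. CAS T1 → mem=7 r[T1]=6 [RETRY]
10. LOAD T1 → mem=7 r[T1]=7 [LOAD]
11. CAS T1 → mem=8 r[T1]=7 [OK]
12. LOAD T3 → mem=8 r[T3]=8 [LOAD]
13. CAS T3 → mem=9 r[T3]=8 [OK]
14. CAS T0 → mem=9 r[T0]=6 [RETRY]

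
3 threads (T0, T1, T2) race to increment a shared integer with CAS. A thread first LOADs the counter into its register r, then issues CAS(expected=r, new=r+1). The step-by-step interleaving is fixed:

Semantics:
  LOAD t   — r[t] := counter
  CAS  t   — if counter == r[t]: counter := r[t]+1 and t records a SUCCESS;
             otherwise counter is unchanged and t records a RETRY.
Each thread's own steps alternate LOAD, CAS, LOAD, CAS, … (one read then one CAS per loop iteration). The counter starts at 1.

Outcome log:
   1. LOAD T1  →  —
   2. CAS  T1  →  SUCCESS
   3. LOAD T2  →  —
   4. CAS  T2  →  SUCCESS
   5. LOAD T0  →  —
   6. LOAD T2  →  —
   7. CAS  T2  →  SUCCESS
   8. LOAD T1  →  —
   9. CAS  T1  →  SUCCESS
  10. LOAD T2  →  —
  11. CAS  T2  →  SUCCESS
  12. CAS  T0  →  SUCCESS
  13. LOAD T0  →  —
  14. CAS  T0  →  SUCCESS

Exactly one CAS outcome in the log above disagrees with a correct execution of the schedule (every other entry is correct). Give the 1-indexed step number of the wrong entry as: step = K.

step = 12

Reference trace:
[1] T1.load  rd  (counter 1, T1.r 1)
[2] T1.cas  hit  (counter 2, T1.r 1)
[3] T2.load  rd  (counter 2, T2.r 2)
[4] T2.cas  hit  (counter 3, T2.r 2)
[5] T0.load  rd  (counter 3, T0.r 3)
[6] T2.load  rd  (counter 3, T2.r 3)
[7] T2.cas  hit  (counter 4, T2.r 3)
[8] T1.load  rd  (counter 4, T1.r 4)
[9] T1.cas  hit  (counter 5, T1.r 4)
[10] T2.load  rd  (counter 5, T2.r 5)
[11] T2.cas  hit  (counter 6, T2.r 5)
[12] T0.cas  miss  (counter 6, T0.r 3)
[13] T0.load  rd  (counter 6, T0.r 6)
[14] T0.cas  hit  (counter 7, T0.r 6)
Log disagrees first at step 12.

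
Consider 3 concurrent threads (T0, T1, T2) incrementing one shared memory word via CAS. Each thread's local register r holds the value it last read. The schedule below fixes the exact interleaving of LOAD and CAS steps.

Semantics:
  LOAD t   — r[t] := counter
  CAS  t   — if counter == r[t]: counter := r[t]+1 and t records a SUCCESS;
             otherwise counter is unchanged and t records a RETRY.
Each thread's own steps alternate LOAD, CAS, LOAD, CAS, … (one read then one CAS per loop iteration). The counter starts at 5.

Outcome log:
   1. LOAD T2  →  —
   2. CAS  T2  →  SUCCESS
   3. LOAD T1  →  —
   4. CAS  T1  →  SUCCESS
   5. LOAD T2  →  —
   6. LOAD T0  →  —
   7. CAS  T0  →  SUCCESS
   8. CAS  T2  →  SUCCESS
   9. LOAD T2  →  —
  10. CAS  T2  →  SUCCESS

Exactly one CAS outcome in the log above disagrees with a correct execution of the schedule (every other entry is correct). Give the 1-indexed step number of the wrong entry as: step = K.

Re-executing:
   1) LOAD T2:  M=5  r_T2=5
   2) CAS  T2:  M=6  r_T2=5 ✓
   3) LOAD T1:  M=6  r_T1=6
   4) CAS  T1:  M=7  r_T1=6 ✓
   5) LOAD T2:  M=7  r_T2=7
   6) LOAD T0:  M=7  r_T0=7
   7) CAS  T0:  M=8  r_T0=7 ✓
   8) CAS  T2:  M=8  r_T2=7 ✗
   9) LOAD T2:  M=8  r_T2=8
  10) CAS  T2:  M=9  r_T2=8 ✓
Mismatch at 8.

step = 8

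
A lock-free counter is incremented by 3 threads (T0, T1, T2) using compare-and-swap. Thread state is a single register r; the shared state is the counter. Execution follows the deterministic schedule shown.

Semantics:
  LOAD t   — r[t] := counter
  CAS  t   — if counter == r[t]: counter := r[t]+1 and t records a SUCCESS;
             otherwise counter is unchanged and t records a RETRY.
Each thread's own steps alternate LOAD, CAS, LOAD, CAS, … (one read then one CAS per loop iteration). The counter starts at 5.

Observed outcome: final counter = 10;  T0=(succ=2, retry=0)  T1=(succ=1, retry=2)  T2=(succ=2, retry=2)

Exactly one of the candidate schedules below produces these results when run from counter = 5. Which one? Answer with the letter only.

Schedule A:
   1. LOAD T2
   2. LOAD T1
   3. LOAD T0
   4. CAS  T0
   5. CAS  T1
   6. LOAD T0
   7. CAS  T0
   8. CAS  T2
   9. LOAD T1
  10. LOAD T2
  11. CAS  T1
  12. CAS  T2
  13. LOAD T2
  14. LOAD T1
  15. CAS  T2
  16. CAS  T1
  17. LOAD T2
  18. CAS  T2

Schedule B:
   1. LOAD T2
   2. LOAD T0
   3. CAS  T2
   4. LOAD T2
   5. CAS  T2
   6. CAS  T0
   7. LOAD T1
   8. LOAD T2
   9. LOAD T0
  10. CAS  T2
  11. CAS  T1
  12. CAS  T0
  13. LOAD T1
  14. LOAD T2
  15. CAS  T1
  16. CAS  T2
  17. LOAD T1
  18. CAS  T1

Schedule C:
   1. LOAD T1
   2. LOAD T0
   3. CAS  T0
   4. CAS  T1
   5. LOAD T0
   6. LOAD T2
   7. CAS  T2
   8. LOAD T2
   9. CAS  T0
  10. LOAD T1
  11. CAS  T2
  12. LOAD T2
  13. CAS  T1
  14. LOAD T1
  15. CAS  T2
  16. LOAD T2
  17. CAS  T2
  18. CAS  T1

A

Run A:
   1) LOAD T2:  M=5  r_T2=5
   2) LOAD T1:  M=5  r_T1=5
   3) LOAD T0:  M=5  r_T0=5
   4) CAS  T0:  M=6  r_T0=5 ✓
   5) CAS  T1:  M=6  r_T1=5 ✗
   6) LOAD T0:  M=6  r_T0=6
   7) CAS  T0:  M=7  r_T0=6 ✓
   8) CAS  T2:  M=7  r_T2=5 ✗
   9) LOAD T1:  M=7  r_T1=7
  10) LOAD T2:  M=7  r_T2=7
  11) CAS  T1:  M=8  r_T1=7 ✓
  12) CAS  T2:  M=8  r_T2=7 ✗
  13) LOAD T2:  M=8  r_T2=8
  14) LOAD T1:  M=8  r_T1=8
  15) CAS  T2:  M=9  r_T2=8 ✓
  16) CAS  T1:  M=9  r_T1=8 ✗
  17) LOAD T2:  M=9  r_T2=9
  18) CAS  T2:  M=10  r_T2=9 ✓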